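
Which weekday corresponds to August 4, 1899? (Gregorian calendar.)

January 1, 1899 is a Sunday.
Jan 1, 1899 → Feb 1, 1899: 31 days (January has 31).
Feb 1, 1899 → Mar 1, 1899: 28 days (February has 28).
Mar 1, 1899 → Apr 1, 1899: 31 days (March has 31).
Apr 1, 1899 → May 1, 1899: 30 days (April has 30).
May 1, 1899 → Jun 1, 1899: 31 days (May has 31).
Jun 1, 1899 → Jul 1, 1899: 30 days (June has 30).
Jul 1, 1899 → Aug 1, 1899: 31 days (July has 31).
Aug 1, 1899 → Aug 4, 1899: 3 days.
Total: 215 days.
215 mod 7 = 5, so Sunday + 5 = Friday.

Friday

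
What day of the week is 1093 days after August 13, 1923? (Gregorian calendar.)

Tuesday

Aug 13, 1923 is a Monday.
1093 mod 7 = 1, so 1093 days after a Monday is Monday + 1 = Tuesday.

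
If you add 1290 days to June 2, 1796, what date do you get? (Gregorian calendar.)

December 14, 1799

+365 (one year) → Jun 2, 1797 (925 left).
+365 (one year) → Jun 2, 1798 (560 left).
+365 (one year) → Jun 2, 1799 (195 left).
Jun has 30 days: +29 → Jul 1, 1799 (166 left).
Jul has 31 days: +31 → Aug 1, 1799 (135 left).
Aug has 31 days: +31 → Sep 1, 1799 (104 left).
Sep has 30 days: +30 → Oct 1, 1799 (74 left).
Oct has 31 days: +31 → Nov 1, 1799 (43 left).
Nov has 30 days: +30 → Dec 1, 1799 (13 left).
+13 → Dec 14, 1799.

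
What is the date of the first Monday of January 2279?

January 6, 2279

January 1, 2279 is a Wednesday.
The first Monday is therefore January 6 (5 days later).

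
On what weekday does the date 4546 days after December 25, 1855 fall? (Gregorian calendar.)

First find the weekday of Dec 25, 1855. Doomsday rule: the anchor day for the 1800s is Friday. For year 55: 55÷12 = 4 r 7, and 7÷4 = 1, so 4+7+1 = 12.
Friday + 12 ≡ Wednesday — that's 1855's doomsday.
In December the doomsday date is Dec 12.
Dec 25 is 13 days after Dec 12; 13 mod 7 = 6, so Wednesday + 6 = Tuesday.
4546 mod 7 = 3, so 4546 days after a Tuesday is Tuesday + 3 = Friday.

Friday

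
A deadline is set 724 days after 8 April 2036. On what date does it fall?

April 2, 2038

+365 (one year) → Apr 8, 2037 (359 left).
Apr has 30 days: +23 → May 1, 2037 (336 left).
May has 31 days: +31 → Jun 1, 2037 (305 left).
Jun has 30 days: +30 → Jul 1, 2037 (275 left).
Jul has 31 days: +31 → Aug 1, 2037 (244 left).
Aug has 31 days: +31 → Sep 1, 2037 (213 left).
Sep has 30 days: +30 → Oct 1, 2037 (183 left).
Oct has 31 days: +31 → Nov 1, 2037 (152 left).
Nov has 30 days: +30 → Dec 1, 2037 (122 left).
Dec has 31 days: +31 → Jan 1, 2038 (91 left).
Jan has 31 days: +31 → Feb 1, 2038 (60 left).
Feb has 28 days: +28 → Mar 1, 2038 (32 left).
Mar has 31 days: +31 → Apr 1, 2038 (1 left).
+1 → Apr 2, 2038.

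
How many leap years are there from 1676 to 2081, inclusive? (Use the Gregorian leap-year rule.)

Multiples of 4 in [1676,2081]: 102.
Of those, multiples of 100: 4 (not leap unless ÷400).
Multiples of 400: 1.
Leap years = 102 − 4 + 1 = 99.

99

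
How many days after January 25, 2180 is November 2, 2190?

Jan 25, 2180 → Jan 25, 2181: 366 days (Feb 29, 2180 is in that span).
Jan 25, 2181 → Jan 25, 2182: 365 days.
Jan 25, 2182 → Jan 25, 2183: 365 days.
Jan 25, 2183 → Jan 25, 2184: 365 days.
Jan 25, 2184 → Jan 25, 2185: 366 days (Feb 29, 2184 is in that span).
Jan 25, 2185 → Jan 25, 2186: 365 days.
Jan 25, 2186 → Jan 25, 2187: 365 days.
Jan 25, 2187 → Jan 25, 2188: 365 days.
Jan 25, 2188 → Jan 25, 2189: 366 days (Feb 29, 2188 is in that span).
Jan 25, 2189 → Jan 25, 2190: 365 days.
Jan 25, 2190 → Feb 25, 2190: 31 days (January has 31).
Feb 25, 2190 → Mar 25, 2190: 28 days (February has 28).
Mar 25, 2190 → Apr 25, 2190: 31 days (March has 31).
Apr 25, 2190 → May 25, 2190: 30 days (April has 30).
May 25, 2190 → Jun 25, 2190: 31 days (May has 31).
Jun 25, 2190 → Jul 25, 2190: 30 days (June has 30).
Jul 25, 2190 → Aug 25, 2190: 31 days (July has 31).
Aug 25, 2190 → Sep 25, 2190: 31 days (August has 31).
Sep 25, 2190 → Oct 25, 2190: 30 days (September has 30).
Oct 25, 2190 → Nov 2, 2190: 8 days.
Total: 3934 days.

3934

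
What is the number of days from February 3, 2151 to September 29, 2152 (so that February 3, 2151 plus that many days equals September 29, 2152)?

Feb 3, 2151 → Feb 3, 2152: 365 days.
Feb 3, 2152 → Mar 3, 2152: 29 days (February has 29).
Mar 3, 2152 → Apr 3, 2152: 31 days (March has 31).
Apr 3, 2152 → May 3, 2152: 30 days (April has 30).
May 3, 2152 → Jun 3, 2152: 31 days (May has 31).
Jun 3, 2152 → Jul 3, 2152: 30 days (June has 30).
Jul 3, 2152 → Aug 3, 2152: 31 days (July has 31).
Aug 3, 2152 → Sep 3, 2152: 31 days (August has 31).
Sep 3, 2152 → Sep 29, 2152: 26 days.
Total: 604 days.

604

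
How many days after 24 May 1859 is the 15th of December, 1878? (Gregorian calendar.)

May 24, 1859 → May 24, 1860: 366 days (Feb 29, 1860 is in that span).
May 24, 1860 → May 24, 1861: 365 days.
May 24, 1861 → May 24, 1862: 365 days.
May 24, 1862 → May 24, 1863: 365 days.
May 24, 1863 → May 24, 1864: 366 days (Feb 29, 1864 is in that span).
May 24, 1864 → May 24, 1865: 365 days.
May 24, 1865 → May 24, 1866: 365 days.
May 24, 1866 → May 24, 1867: 365 days.
May 24, 1867 → May 24, 1868: 366 days (Feb 29, 1868 is in that span).
May 24, 1868 → May 24, 1869: 365 days.
May 24, 1869 → May 24, 1870: 365 days.
May 24, 1870 → May 24, 1871: 365 days.
May 24, 1871 → May 24, 1872: 366 days (Feb 29, 1872 is in that span).
May 24, 1872 → May 24, 1873: 365 days.
May 24, 1873 → May 24, 1874: 365 days.
May 24, 1874 → May 24, 1875: 365 days.
May 24, 1875 → May 24, 1876: 366 days (Feb 29, 1876 is in that span).
May 24, 1876 → May 24, 1877: 365 days.
May 24, 1877 → May 24, 1878: 365 days.
May 24, 1878 → Jun 24, 1878: 31 days (May has 31).
Jun 24, 1878 → Jul 24, 1878: 30 days (June has 30).
Jul 24, 1878 → Aug 24, 1878: 31 days (July has 31).
Aug 24, 1878 → Sep 24, 1878: 31 days (August has 31).
Sep 24, 1878 → Oct 24, 1878: 30 days (September has 30).
Oct 24, 1878 → Nov 24, 1878: 31 days (October has 31).
Nov 24, 1878 → Dec 15, 1878: 21 days.
Total: 7145 days.

7145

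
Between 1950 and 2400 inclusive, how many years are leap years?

110

Multiples of 4 in [1950,2400]: 113.
Of those, multiples of 100: 5 (not leap unless ÷400).
Multiples of 400: 2.
Leap years = 113 − 5 + 2 = 110.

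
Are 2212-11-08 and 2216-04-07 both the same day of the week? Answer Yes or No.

From Nov 8, 2212 to Apr 7, 2216 is 1246 days.
1246 mod 7 = 0, so they are the same weekday.
(Nov 8, 2212 is a Sunday; Apr 7, 2216 is a Sunday.)

Yes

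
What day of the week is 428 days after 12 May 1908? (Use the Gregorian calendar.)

First find the weekday of May 12, 1908. Doomsday rule: the anchor day for the 1900s is Wednesday. For year 08: 8÷12 = 0 r 8, and 8÷4 = 2, so 0+8+2 = 10.
Wednesday + 10 ≡ Saturday — that's 1908's doomsday.
In May the doomsday date is May 9.
May 12 is 3 days after May 9; 3 mod 7 = 3, so Saturday + 3 = Tuesday.
428 mod 7 = 1, so 428 days after a Tuesday is Tuesday + 1 = Wednesday.

Wednesday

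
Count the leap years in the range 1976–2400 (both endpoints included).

104

Multiples of 4 in [1976,2400]: 107.
Of those, multiples of 100: 5 (not leap unless ÷400).
Multiples of 400: 2.
Leap years = 107 − 5 + 2 = 104.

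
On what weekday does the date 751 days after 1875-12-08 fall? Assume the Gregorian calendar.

Dec 8, 1875 is a Wednesday.
751 mod 7 = 2, so 751 days after a Wednesday is Wednesday + 2 = Friday.

Friday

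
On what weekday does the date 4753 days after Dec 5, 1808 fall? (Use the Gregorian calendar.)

Monday

First find the weekday of Dec 5, 1808. Doomsday rule: the anchor day for the 1800s is Friday. For year 08: 8÷12 = 0 r 8, and 8÷4 = 2, so 0+8+2 = 10.
Friday + 10 ≡ Monday — that's 1808's doomsday.
In December the doomsday date is Dec 12.
Dec 5 is 7 days before Dec 12; 7 mod 7 = 0, so Monday − 0 = Monday.
4753 mod 7 = 0, so 4753 days after a Monday is Monday + 0 = Monday.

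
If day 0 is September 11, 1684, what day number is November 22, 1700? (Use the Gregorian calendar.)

Sep 11, 1684 → Sep 11, 1685: 365 days.
Sep 11, 1685 → Sep 11, 1686: 365 days.
Sep 11, 1686 → Sep 11, 1687: 365 days.
Sep 11, 1687 → Sep 11, 1688: 366 days (Feb 29, 1688 is in that span).
Sep 11, 1688 → Sep 11, 1689: 365 days.
Sep 11, 1689 → Sep 11, 1690: 365 days.
Sep 11, 1690 → Sep 11, 1691: 365 days.
Sep 11, 1691 → Sep 11, 1692: 366 days (Feb 29, 1692 is in that span).
Sep 11, 1692 → Sep 11, 1693: 365 days.
Sep 11, 1693 → Sep 11, 1694: 365 days.
Sep 11, 1694 → Sep 11, 1695: 365 days.
Sep 11, 1695 → Sep 11, 1696: 366 days (Feb 29, 1696 is in that span).
Sep 11, 1696 → Sep 11, 1697: 365 days.
Sep 11, 1697 → Sep 11, 1698: 365 days.
Sep 11, 1698 → Sep 11, 1699: 365 days.
Sep 11, 1699 → Sep 11, 1700: 365 days.
Sep 11, 1700 → Oct 11, 1700: 30 days (September has 30).
Oct 11, 1700 → Nov 11, 1700: 31 days (October has 31).
Nov 11, 1700 → Nov 22, 1700: 11 days.
Total: 5915 days.

5915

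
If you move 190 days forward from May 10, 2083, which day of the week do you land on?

First find the weekday of May 10, 2083. Doomsday rule: the anchor day for the 2000s is Tuesday. For year 83: 83÷12 = 6 r 11, and 11÷4 = 2, so 6+11+2 = 19.
Tuesday + 19 ≡ Sunday — that's 2083's doomsday.
In May the doomsday date is May 9.
May 10 is 1 day after May 9; 1 mod 7 = 1, so Sunday + 1 = Monday.
190 mod 7 = 1, so 190 days after a Monday is Monday + 1 = Tuesday.

Tuesday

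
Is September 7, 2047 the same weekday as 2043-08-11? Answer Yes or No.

No

From Aug 11, 2043 to Sep 7, 2047 is 1488 days.
1488 mod 7 = 4, so they are different weekdays.
(Aug 11, 2043 is a Tuesday; Sep 7, 2047 is a Saturday.)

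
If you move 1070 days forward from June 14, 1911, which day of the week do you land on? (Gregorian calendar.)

Tuesday

First find the weekday of Jun 14, 1911. Doomsday rule: the anchor day for the 1900s is Wednesday. For year 11: 11÷12 = 0 r 11, and 11÷4 = 2, so 0+11+2 = 13.
Wednesday + 13 ≡ Tuesday — that's 1911's doomsday.
In June the doomsday date is Jun 6.
Jun 14 is 8 days after Jun 6; 8 mod 7 = 1, so Tuesday + 1 = Wednesday.
1070 mod 7 = 6, so 1070 days after a Wednesday is Wednesday + 6 = Tuesday.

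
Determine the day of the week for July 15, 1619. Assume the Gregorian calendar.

Doomsday rule: the anchor day for the 1600s is Tuesday. For year 19: 19÷12 = 1 r 7, and 7÷4 = 1, so 1+7+1 = 9.
Tuesday + 9 ≡ Thursday — that's 1619's doomsday.
In July the doomsday date is Jul 11.
Jul 15 is 4 days after Jul 11; 4 mod 7 = 4, so Thursday + 4 = Monday.

Monday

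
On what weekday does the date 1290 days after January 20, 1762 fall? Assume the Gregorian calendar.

First find the weekday of Jan 20, 1762. Doomsday rule: the anchor day for the 1700s is Sunday. For year 62: 62÷12 = 5 r 2, and 2÷4 = 0, so 5+2+0 = 7.
Sunday + 7 ≡ Sunday — that's 1762's doomsday.
In January the doomsday date is Jan 3 (1762 is not a leap year).
Jan 20 is 17 days after Jan 3; 17 mod 7 = 3, so Sunday + 3 = Wednesday.
1290 mod 7 = 2, so 1290 days after a Wednesday is Wednesday + 2 = Friday.

Friday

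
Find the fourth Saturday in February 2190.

February 27, 2190

February 1, 2190 is a Monday.
The first Saturday is therefore February 6 (5 days later).
The fourth Saturday is 6 + 3×7 = February 27.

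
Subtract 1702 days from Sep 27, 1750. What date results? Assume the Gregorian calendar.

−365 (one year) → Sep 27, 1749 (1337 left).
−365 (one year) → Sep 27, 1748 (972 left).
−366 (one year; includes Feb 29, 1748) → Sep 27, 1747 (606 left).
−365 (one year) → Sep 27, 1746 (241 left).
−27 → Aug 31, 1746 (end of Aug, 31 days; 214 left).
−31 → Jul 31, 1746 (end of Jul, 31 days; 183 left).
−31 → Jun 30, 1746 (end of Jun, 30 days; 152 left).
−30 → May 31, 1746 (end of May, 31 days; 122 left).
−31 → Apr 30, 1746 (end of Apr, 30 days; 91 left).
−30 → Mar 31, 1746 (end of Mar, 31 days; 61 left).
−31 → Feb 28, 1746 (end of Feb, 28 days; 30 left).
−28 → Jan 31, 1746 (end of Jan, 31 days; 2 left).
−2 → Jan 29, 1746.

January 29, 1746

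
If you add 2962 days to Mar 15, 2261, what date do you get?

April 24, 2269

+365 (one year) → Mar 15, 2262 (2597 left).
+365 (one year) → Mar 15, 2263 (2232 left).
+366 (one year; includes Feb 29, 2264) → Mar 15, 2264 (1866 left).
+365 (one year) → Mar 15, 2265 (1501 left).
+365 (one year) → Mar 15, 2266 (1136 left).
+365 (one year) → Mar 15, 2267 (771 left).
+366 (one year; includes Feb 29, 2268) → Mar 15, 2268 (405 left).
+365 (one year) → Mar 15, 2269 (40 left).
Mar has 31 days: +17 → Apr 1, 2269 (23 left).
+23 → Apr 24, 2269.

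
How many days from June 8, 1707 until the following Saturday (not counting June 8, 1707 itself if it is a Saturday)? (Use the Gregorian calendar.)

3

Jun 8, 1707 is a Wednesday.
From Wednesday to the next Saturday is 3 days.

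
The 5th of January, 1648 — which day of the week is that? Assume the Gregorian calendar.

Sunday

Doomsday rule: the anchor day for the 1600s is Tuesday. For year 48: 48÷12 = 4 r 0, and 0÷4 = 0, so 4+0+0 = 4.
Tuesday + 4 ≡ Saturday — that's 1648's doomsday.
In January the doomsday date is Jan 4 (1648 is a leap year (divisible by 4)).
Jan 5 is 1 day after Jan 4; 1 mod 7 = 1, so Saturday + 1 = Sunday.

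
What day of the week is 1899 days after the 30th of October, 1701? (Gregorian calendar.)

Tuesday

Oct 30, 1701 is a Sunday.
1899 mod 7 = 2, so 1899 days after a Sunday is Sunday + 2 = Tuesday.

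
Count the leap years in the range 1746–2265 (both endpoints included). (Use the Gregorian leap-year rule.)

126

Multiples of 4 in [1746,2265]: 130.
Of those, multiples of 100: 5 (not leap unless ÷400).
Multiples of 400: 1.
Leap years = 130 − 5 + 1 = 126.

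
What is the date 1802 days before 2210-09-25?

October 19, 2205

−365 (one year) → Sep 25, 2209 (1437 left).
−365 (one year) → Sep 25, 2208 (1072 left).
−366 (one year; includes Feb 29, 2208) → Sep 25, 2207 (706 left).
−365 (one year) → Sep 25, 2206 (341 left).
−25 → Aug 31, 2206 (end of Aug, 31 days; 316 left).
−31 → Jul 31, 2206 (end of Jul, 31 days; 285 left).
−31 → Jun 30, 2206 (end of Jun, 30 days; 254 left).
−30 → May 31, 2206 (end of May, 31 days; 224 left).
−31 → Apr 30, 2206 (end of Apr, 30 days; 193 left).
−30 → Mar 31, 2206 (end of Mar, 31 days; 163 left).
−31 → Feb 28, 2206 (end of Feb, 28 days; 132 left).
−28 → Jan 31, 2206 (end of Jan, 31 days; 104 left).
−31 → Dec 31, 2205 (end of Dec, 31 days; 73 left).
−31 → Nov 30, 2205 (end of Nov, 30 days; 42 left).
−30 → Oct 31, 2205 (end of Oct, 31 days; 12 left).
−12 → Oct 19, 2205.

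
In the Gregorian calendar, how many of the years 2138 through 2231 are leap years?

Multiples of 4 in [2138,2231]: 23.
Of those, multiples of 100: 1 (not leap unless ÷400).
Multiples of 400: 0.
Leap years = 23 − 1 + 0 = 22.

22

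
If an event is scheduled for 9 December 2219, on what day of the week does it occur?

Thursday

Doomsday rule: the anchor day for the 2200s is Friday. For year 19: 19÷12 = 1 r 7, and 7÷4 = 1, so 1+7+1 = 9.
Friday + 9 ≡ Sunday — that's 2219's doomsday.
In December the doomsday date is Dec 12.
Dec 9 is 3 days before Dec 12; 3 mod 7 = 3, so Sunday − 3 = Thursday.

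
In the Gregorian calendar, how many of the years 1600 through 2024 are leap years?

104

Multiples of 4 in [1600,2024]: 107.
Of those, multiples of 100: 5 (not leap unless ÷400).
Multiples of 400: 2.
Leap years = 107 − 5 + 2 = 104.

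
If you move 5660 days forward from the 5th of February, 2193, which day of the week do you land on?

First find the weekday of Feb 5, 2193. Doomsday rule: the anchor day for the 2100s is Sunday. For year 93: 93÷12 = 7 r 9, and 9÷4 = 2, so 7+9+2 = 18.
Sunday + 18 ≡ Thursday — that's 2193's doomsday.
In February the doomsday date is Feb 28 (2193 is not a leap year).
Feb 5 is 23 days before Feb 28; 23 mod 7 = 2, so Thursday − 2 = Tuesday.
5660 mod 7 = 4, so 5660 days after a Tuesday is Tuesday + 4 = Saturday.

Saturday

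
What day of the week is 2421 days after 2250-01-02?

Tuesday

Jan 2, 2250 is a Wednesday.
2421 mod 7 = 6, so 2421 days after a Wednesday is Wednesday + 6 = Tuesday.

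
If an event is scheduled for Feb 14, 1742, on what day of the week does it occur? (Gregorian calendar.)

Wednesday

Doomsday rule: the anchor day for the 1700s is Sunday. For year 42: 42÷12 = 3 r 6, and 6÷4 = 1, so 3+6+1 = 10.
Sunday + 10 ≡ Wednesday — that's 1742's doomsday.
In February the doomsday date is Feb 28 (1742 is not a leap year).
Feb 14 is 14 days before Feb 28; 14 mod 7 = 0, so Wednesday − 0 = Wednesday.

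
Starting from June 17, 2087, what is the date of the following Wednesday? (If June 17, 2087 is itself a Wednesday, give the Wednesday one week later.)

June 18, 2087

Jun 17, 2087 is a Tuesday.
From Tuesday to the next Wednesday is 1 day.
Jun 17, 2087 + 1 = Jun 18, 2087.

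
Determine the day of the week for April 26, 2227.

Doomsday rule: the anchor day for the 2200s is Friday. For year 27: 27÷12 = 2 r 3, and 3÷4 = 0, so 2+3+0 = 5.
Friday + 5 ≡ Wednesday — that's 2227's doomsday.
In April the doomsday date is Apr 4.
Apr 26 is 22 days after Apr 4; 22 mod 7 = 1, so Wednesday + 1 = Thursday.

Thursday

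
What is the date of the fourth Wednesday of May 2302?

May 28, 2302

May 1, 2302 is a Thursday.
The first Wednesday is therefore May 7 (6 days later).
The fourth Wednesday is 7 + 3×7 = May 28.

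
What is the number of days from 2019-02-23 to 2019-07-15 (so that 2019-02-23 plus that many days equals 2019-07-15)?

Feb 23, 2019 → Mar 23, 2019: 28 days (February has 28).
Mar 23, 2019 → Apr 23, 2019: 31 days (March has 31).
Apr 23, 2019 → May 23, 2019: 30 days (April has 30).
May 23, 2019 → Jun 23, 2019: 31 days (May has 31).
Jun 23, 2019 → Jul 15, 2019: 22 days.
Total: 142 days.

142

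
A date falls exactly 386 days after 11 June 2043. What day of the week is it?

Friday

Jun 11, 2043 is a Thursday.
386 mod 7 = 1, so 386 days after a Thursday is Thursday + 1 = Friday.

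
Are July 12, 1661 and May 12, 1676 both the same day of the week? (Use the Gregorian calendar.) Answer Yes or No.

Yes

From Jul 12, 1661 to May 12, 1676 is 5418 days.
5418 mod 7 = 0, so they are the same weekday.
(Jul 12, 1661 is a Tuesday; May 12, 1676 is a Tuesday.)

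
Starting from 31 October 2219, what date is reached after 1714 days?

July 10, 2224

+366 (one year; includes Feb 29, 2220) → Oct 31, 2220 (1348 left).
+365 (one year) → Oct 31, 2221 (983 left).
+365 (one year) → Oct 31, 2222 (618 left).
+365 (one year) → Oct 31, 2223 (253 left).
Oct has 31 days: +1 → Nov 1, 2223 (252 left).
Nov has 30 days: +30 → Dec 1, 2223 (222 left).
Dec has 31 days: +31 → Jan 1, 2224 (191 left).
Jan has 31 days: +31 → Feb 1, 2224 (160 left).
Feb has 29 days: +29 → Mar 1, 2224 (131 left).
Mar has 31 days: +31 → Apr 1, 2224 (100 left).
Apr has 30 days: +30 → May 1, 2224 (70 left).
May has 31 days: +31 → Jun 1, 2224 (39 left).
Jun has 30 days: +30 → Jul 1, 2224 (9 left).
+9 → Jul 10, 2224.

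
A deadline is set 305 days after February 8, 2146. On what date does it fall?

December 10, 2146

Feb has 28 days: +21 → Mar 1, 2146 (284 left).
Mar has 31 days: +31 → Apr 1, 2146 (253 left).
Apr has 30 days: +30 → May 1, 2146 (223 left).
May has 31 days: +31 → Jun 1, 2146 (192 left).
Jun has 30 days: +30 → Jul 1, 2146 (162 left).
Jul has 31 days: +31 → Aug 1, 2146 (131 left).
Aug has 31 days: +31 → Sep 1, 2146 (100 left).
Sep has 30 days: +30 → Oct 1, 2146 (70 left).
Oct has 31 days: +31 → Nov 1, 2146 (39 left).
Nov has 30 days: +30 → Dec 1, 2146 (9 left).
+9 → Dec 10, 2146.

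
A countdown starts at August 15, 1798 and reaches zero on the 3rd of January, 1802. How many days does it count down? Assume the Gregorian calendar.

Aug 15, 1798 → Aug 15, 1799: 365 days.
Aug 15, 1799 → Aug 15, 1800: 365 days.
Aug 15, 1800 → Aug 15, 1801: 365 days.
Aug 15, 1801 → Sep 15, 1801: 31 days (August has 31).
Sep 15, 1801 → Oct 15, 1801: 30 days (September has 30).
Oct 15, 1801 → Nov 15, 1801: 31 days (October has 31).
Nov 15, 1801 → Dec 15, 1801: 30 days (November has 30).
Dec 15, 1801 → Jan 3, 1802: 19 days.
Total: 1236 days.

1236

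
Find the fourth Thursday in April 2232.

April 1, 2232 is a Sunday.
The first Thursday is therefore April 5 (4 days later).
The fourth Thursday is 5 + 3×7 = April 26.

April 26, 2232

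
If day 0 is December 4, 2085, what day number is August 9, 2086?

Dec 4, 2085 → Jan 4, 2086: 31 days (December has 31).
Jan 4, 2086 → Feb 4, 2086: 31 days (January has 31).
Feb 4, 2086 → Mar 4, 2086: 28 days (February has 28).
Mar 4, 2086 → Apr 4, 2086: 31 days (March has 31).
Apr 4, 2086 → May 4, 2086: 30 days (April has 30).
May 4, 2086 → Jun 4, 2086: 31 days (May has 31).
Jun 4, 2086 → Jul 4, 2086: 30 days (June has 30).
Jul 4, 2086 → Aug 4, 2086: 31 days (July has 31).
Aug 4, 2086 → Aug 9, 2086: 5 days.
Total: 248 days.

248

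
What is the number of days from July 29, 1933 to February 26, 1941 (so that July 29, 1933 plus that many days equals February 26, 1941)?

Jul 29, 1933 → Jul 29, 1934: 365 days.
Jul 29, 1934 → Jul 29, 1935: 365 days.
Jul 29, 1935 → Jul 29, 1936: 366 days (Feb 29, 1936 is in that span).
Jul 29, 1936 → Jul 29, 1937: 365 days.
Jul 29, 1937 → Jul 29, 1938: 365 days.
Jul 29, 1938 → Jul 29, 1939: 365 days.
Jul 29, 1939 → Jul 29, 1940: 366 days (Feb 29, 1940 is in that span).
Jul 29, 1940 → Aug 29, 1940: 31 days (July has 31).
Aug 29, 1940 → Sep 29, 1940: 31 days (August has 31).
Sep 29, 1940 → Oct 29, 1940: 30 days (September has 30).
Oct 29, 1940 → Nov 29, 1940: 31 days (October has 31).
Nov 29, 1940 → Dec 29, 1940: 30 days (November has 30).
Dec 29, 1940 → Jan 29, 1941: 31 days (December has 31).
Jan 29, 1941 → Feb 26, 1941: 28 days.
Total: 2769 days.

2769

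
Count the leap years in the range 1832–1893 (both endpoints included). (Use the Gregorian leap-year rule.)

Multiples of 4 in [1832,1893]: 16.
Of those, multiples of 100: 0 (not leap unless ÷400).
Multiples of 400: 0.
Leap years = 16 − 0 + 0 = 16.

16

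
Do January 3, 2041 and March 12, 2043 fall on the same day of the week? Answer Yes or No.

Yes

From Jan 3, 2041 to Mar 12, 2043 is 798 days.
798 mod 7 = 0, so they are the same weekday.
(Jan 3, 2041 is a Thursday; Mar 12, 2043 is a Thursday.)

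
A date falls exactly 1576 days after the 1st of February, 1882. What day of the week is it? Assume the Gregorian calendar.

Feb 1, 1882 is a Wednesday.
1576 mod 7 = 1, so 1576 days after a Wednesday is Wednesday + 1 = Thursday.

Thursday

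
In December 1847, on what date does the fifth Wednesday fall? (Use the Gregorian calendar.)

December 29, 1847

December 1, 1847 is a Wednesday.
The first Wednesday is therefore December 1 (same day).
The fifth Wednesday is 1 + 4×7 = December 29.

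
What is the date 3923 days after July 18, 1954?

+365 (one year) → Jul 18, 1955 (3558 left).
+366 (one year; includes Feb 29, 1956) → Jul 18, 1956 (3192 left).
+365 (one year) → Jul 18, 1957 (2827 left).
+365 (one year) → Jul 18, 1958 (2462 left).
+365 (one year) → Jul 18, 1959 (2097 left).
+366 (one year; includes Feb 29, 1960) → Jul 18, 1960 (1731 left).
+365 (one year) → Jul 18, 1961 (1366 left).
+365 (one year) → Jul 18, 1962 (1001 left).
+365 (one year) → Jul 18, 1963 (636 left).
+366 (one year; includes Feb 29, 1964) → Jul 18, 1964 (270 left).
Jul has 31 days: +14 → Aug 1, 1964 (256 left).
Aug has 31 days: +31 → Sep 1, 1964 (225 left).
Sep has 30 days: +30 → Oct 1, 1964 (195 left).
Oct has 31 days: +31 → Nov 1, 1964 (164 left).
Nov has 30 days: +30 → Dec 1, 1964 (134 left).
Dec has 31 days: +31 → Jan 1, 1965 (103 left).
Jan has 31 days: +31 → Feb 1, 1965 (72 left).
Feb has 28 days: +28 → Mar 1, 1965 (44 left).
Mar has 31 days: +31 → Apr 1, 1965 (13 left).
+13 → Apr 14, 1965.

April 14, 1965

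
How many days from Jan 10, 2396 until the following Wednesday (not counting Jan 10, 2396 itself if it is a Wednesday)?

7

Jan 10, 2396 is a Wednesday.
From Wednesday to the next Wednesday is 7 days.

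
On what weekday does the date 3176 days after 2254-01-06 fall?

Wednesday

Jan 6, 2254 is a Friday.
3176 mod 7 = 5, so 3176 days after a Friday is Friday + 5 = Wednesday.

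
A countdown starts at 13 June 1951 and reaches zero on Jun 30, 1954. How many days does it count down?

Jun 13, 1951 → Jun 13, 1952: 366 days (Feb 29, 1952 is in that span).
Jun 13, 1952 → Jun 13, 1953: 365 days.
Jun 13, 1953 → Jul 13, 1953: 30 days (June has 30).
Jul 13, 1953 → Aug 13, 1953: 31 days (July has 31).
Aug 13, 1953 → Sep 13, 1953: 31 days (August has 31).
Sep 13, 1953 → Oct 13, 1953: 30 days (September has 30).
Oct 13, 1953 → Nov 13, 1953: 31 days (October has 31).
Nov 13, 1953 → Dec 13, 1953: 30 days (November has 30).
Dec 13, 1953 → Jan 13, 1954: 31 days (December has 31).
Jan 13, 1954 → Feb 13, 1954: 31 days (January has 31).
Feb 13, 1954 → Mar 13, 1954: 28 days (February has 28).
Mar 13, 1954 → Apr 13, 1954: 31 days (March has 31).
Apr 13, 1954 → May 13, 1954: 30 days (April has 30).
May 13, 1954 → Jun 13, 1954: 31 days (May has 31).
Jun 13, 1954 → Jun 30, 1954: 17 days.
Total: 1113 days.

1113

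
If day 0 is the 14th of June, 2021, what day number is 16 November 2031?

3807

Jun 14, 2021 → Jun 14, 2022: 365 days.
Jun 14, 2022 → Jun 14, 2023: 365 days.
Jun 14, 2023 → Jun 14, 2024: 366 days (Feb 29, 2024 is in that span).
Jun 14, 2024 → Jun 14, 2025: 365 days.
Jun 14, 2025 → Jun 14, 2026: 365 days.
Jun 14, 2026 → Jun 14, 2027: 365 days.
Jun 14, 2027 → Jun 14, 2028: 366 days (Feb 29, 2028 is in that span).
Jun 14, 2028 → Jun 14, 2029: 365 days.
Jun 14, 2029 → Jun 14, 2030: 365 days.
Jun 14, 2030 → Jun 14, 2031: 365 days.
Jun 14, 2031 → Jul 14, 2031: 30 days (June has 30).
Jul 14, 2031 → Aug 14, 2031: 31 days (July has 31).
Aug 14, 2031 → Sep 14, 2031: 31 days (August has 31).
Sep 14, 2031 → Oct 14, 2031: 30 days (September has 30).
Oct 14, 2031 → Nov 14, 2031: 31 days (October has 31).
Nov 14, 2031 → Nov 16, 2031: 2 days.
Total: 3807 days.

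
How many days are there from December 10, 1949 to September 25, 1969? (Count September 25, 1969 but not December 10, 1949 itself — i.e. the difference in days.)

7229

Dec 10, 1949 → Dec 10, 1950: 365 days.
Dec 10, 1950 → Dec 10, 1951: 365 days.
Dec 10, 1951 → Dec 10, 1952: 366 days (Feb 29, 1952 is in that span).
Dec 10, 1952 → Dec 10, 1953: 365 days.
Dec 10, 1953 → Dec 10, 1954: 365 days.
Dec 10, 1954 → Dec 10, 1955: 365 days.
Dec 10, 1955 → Dec 10, 1956: 366 days (Feb 29, 1956 is in that span).
Dec 10, 1956 → Dec 10, 1957: 365 days.
Dec 10, 1957 → Dec 10, 1958: 365 days.
Dec 10, 1958 → Dec 10, 1959: 365 days.
Dec 10, 1959 → Dec 10, 1960: 366 days (Feb 29, 1960 is in that span).
Dec 10, 1960 → Dec 10, 1961: 365 days.
Dec 10, 1961 → Dec 10, 1962: 365 days.
Dec 10, 1962 → Dec 10, 1963: 365 days.
Dec 10, 1963 → Dec 10, 1964: 366 days (Feb 29, 1964 is in that span).
Dec 10, 1964 → Dec 10, 1965: 365 days.
Dec 10, 1965 → Dec 10, 1966: 365 days.
Dec 10, 1966 → Dec 10, 1967: 365 days.
Dec 10, 1967 → Dec 10, 1968: 366 days (Feb 29, 1968 is in that span).
Dec 10, 1968 → Jan 10, 1969: 31 days (December has 31).
Jan 10, 1969 → Feb 10, 1969: 31 days (January has 31).
Feb 10, 1969 → Mar 10, 1969: 28 days (February has 28).
Mar 10, 1969 → Apr 10, 1969: 31 days (March has 31).
Apr 10, 1969 → May 10, 1969: 30 days (April has 30).
May 10, 1969 → Jun 10, 1969: 31 days (May has 31).
Jun 10, 1969 → Jul 10, 1969: 30 days (June has 30).
Jul 10, 1969 → Aug 10, 1969: 31 days (July has 31).
Aug 10, 1969 → Sep 10, 1969: 31 days (August has 31).
Sep 10, 1969 → Sep 25, 1969: 15 days.
Total: 7229 days.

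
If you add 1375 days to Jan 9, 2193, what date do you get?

+365 (one year) → Jan 9, 2194 (1010 left).
+365 (one year) → Jan 9, 2195 (645 left).
+365 (one year) → Jan 9, 2196 (280 left).
Jan has 31 days: +23 → Feb 1, 2196 (257 left).
Feb has 29 days: +29 → Mar 1, 2196 (228 left).
Mar has 31 days: +31 → Apr 1, 2196 (197 left).
Apr has 30 days: +30 → May 1, 2196 (167 left).
May has 31 days: +31 → Jun 1, 2196 (136 left).
Jun has 30 days: +30 → Jul 1, 2196 (106 left).
Jul has 31 days: +31 → Aug 1, 2196 (75 left).
Aug has 31 days: +31 → Sep 1, 2196 (44 left).
Sep has 30 days: +30 → Oct 1, 2196 (14 left).
+14 → Oct 15, 2196.

October 15, 2196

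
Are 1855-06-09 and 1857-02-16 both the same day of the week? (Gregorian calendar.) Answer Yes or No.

From Jun 9, 1855 to Feb 16, 1857 is 618 days.
618 mod 7 = 2, so they are different weekdays.
(Jun 9, 1855 is a Saturday; Feb 16, 1857 is a Monday.)

No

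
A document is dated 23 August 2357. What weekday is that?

Doomsday rule: the anchor day for the 2300s is Wednesday. For year 57: 57÷12 = 4 r 9, and 9÷4 = 2, so 4+9+2 = 15.
Wednesday + 15 ≡ Thursday — that's 2357's doomsday.
In August the doomsday date is Aug 8.
Aug 23 is 15 days after Aug 8; 15 mod 7 = 1, so Thursday + 1 = Friday.

Friday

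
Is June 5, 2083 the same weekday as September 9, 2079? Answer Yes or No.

Yes

From Sep 9, 2079 to Jun 5, 2083 is 1365 days.
1365 mod 7 = 0, so they are the same weekday.
(Sep 9, 2079 is a Saturday; Jun 5, 2083 is a Saturday.)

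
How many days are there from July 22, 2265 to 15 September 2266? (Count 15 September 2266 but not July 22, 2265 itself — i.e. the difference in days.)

420

Jul 22, 2265 → Jul 22, 2266: 365 days.
Jul 22, 2266 → Aug 22, 2266: 31 days (July has 31).
Aug 22, 2266 → Sep 15, 2266: 24 days.
Total: 420 days.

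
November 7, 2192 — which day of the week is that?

January 1, 2192 is a Sunday.
Jan 1, 2192 → Feb 1, 2192: 31 days (January has 31).
Feb 1, 2192 → Mar 1, 2192: 29 days (February has 29).
Mar 1, 2192 → Apr 1, 2192: 31 days (March has 31).
Apr 1, 2192 → May 1, 2192: 30 days (April has 30).
May 1, 2192 → Jun 1, 2192: 31 days (May has 31).
Jun 1, 2192 → Jul 1, 2192: 30 days (June has 30).
Jul 1, 2192 → Aug 1, 2192: 31 days (July has 31).
Aug 1, 2192 → Sep 1, 2192: 31 days (August has 31).
Sep 1, 2192 → Oct 1, 2192: 30 days (September has 30).
Oct 1, 2192 → Nov 1, 2192: 31 days (October has 31).
Nov 1, 2192 → Nov 7, 2192: 6 days.
Total: 311 days.
311 mod 7 = 3, so Sunday + 3 = Wednesday.

Wednesday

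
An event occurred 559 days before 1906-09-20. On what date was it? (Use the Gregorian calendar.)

March 10, 1905

−365 (one year) → Sep 20, 1905 (194 left).
−20 → Aug 31, 1905 (end of Aug, 31 days; 174 left).
−31 → Jul 31, 1905 (end of Jul, 31 days; 143 left).
−31 → Jun 30, 1905 (end of Jun, 30 days; 112 left).
−30 → May 31, 1905 (end of May, 31 days; 82 left).
−31 → Apr 30, 1905 (end of Apr, 30 days; 51 left).
−30 → Mar 31, 1905 (end of Mar, 31 days; 21 left).
−21 → Mar 10, 1905.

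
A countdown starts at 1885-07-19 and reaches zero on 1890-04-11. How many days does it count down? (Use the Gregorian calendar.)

Jul 19, 1885 → Jul 19, 1886: 365 days.
Jul 19, 1886 → Jul 19, 1887: 365 days.
Jul 19, 1887 → Jul 19, 1888: 366 days (Feb 29, 1888 is in that span).
Jul 19, 1888 → Jul 19, 1889: 365 days.
Jul 19, 1889 → Aug 19, 1889: 31 days (July has 31).
Aug 19, 1889 → Sep 19, 1889: 31 days (August has 31).
Sep 19, 1889 → Oct 19, 1889: 30 days (September has 30).
Oct 19, 1889 → Nov 19, 1889: 31 days (October has 31).
Nov 19, 1889 → Dec 19, 1889: 30 days (November has 30).
Dec 19, 1889 → Jan 19, 1890: 31 days (December has 31).
Jan 19, 1890 → Feb 19, 1890: 31 days (January has 31).
Feb 19, 1890 → Mar 19, 1890: 28 days (February has 28).
Mar 19, 1890 → Apr 11, 1890: 23 days.
Total: 1727 days.

1727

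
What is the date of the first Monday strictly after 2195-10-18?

Oct 18, 2195 is a Sunday.
From Sunday to the next Monday is 1 day.
Oct 18, 2195 + 1 = Oct 19, 2195.

October 19, 2195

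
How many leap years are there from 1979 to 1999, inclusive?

5

Multiples of 4 in [1979,1999]: 5.
Of those, multiples of 100: 0 (not leap unless ÷400).
Multiples of 400: 0.
Leap years = 5 − 0 + 0 = 5.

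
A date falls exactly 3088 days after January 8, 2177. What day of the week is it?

Jan 8, 2177 is a Wednesday.
3088 mod 7 = 1, so 3088 days after a Wednesday is Wednesday + 1 = Thursday.

Thursday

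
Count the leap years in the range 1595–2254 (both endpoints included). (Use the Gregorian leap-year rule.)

160

Multiples of 4 in [1595,2254]: 165.
Of those, multiples of 100: 7 (not leap unless ÷400).
Multiples of 400: 2.
Leap years = 165 − 7 + 2 = 160.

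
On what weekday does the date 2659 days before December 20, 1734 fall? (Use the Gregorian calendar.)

First find the weekday of Dec 20, 1734. Doomsday rule: the anchor day for the 1700s is Sunday. For year 34: 34÷12 = 2 r 10, and 10÷4 = 2, so 2+10+2 = 14.
Sunday + 14 ≡ Sunday — that's 1734's doomsday.
In December the doomsday date is Dec 12.
Dec 20 is 8 days after Dec 12; 8 mod 7 = 1, so Sunday + 1 = Monday.
2659 mod 7 = 6, so 2659 days before a Monday is Monday − 6 = Tuesday.

Tuesday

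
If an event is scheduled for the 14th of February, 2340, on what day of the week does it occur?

Wednesday

Doomsday rule: the anchor day for the 2300s is Wednesday. For year 40: 40÷12 = 3 r 4, and 4÷4 = 1, so 3+4+1 = 8.
Wednesday + 8 ≡ Thursday — that's 2340's doomsday.
In February the doomsday date is Feb 29 (2340 is a leap year (divisible by 4)).
Feb 14 is 15 days before Feb 29; 15 mod 7 = 1, so Thursday − 1 = Wednesday.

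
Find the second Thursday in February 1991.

February 1, 1991 is a Friday.
The first Thursday is therefore February 7 (6 days later).
The second Thursday is 7 + 1×7 = February 14.

February 14, 1991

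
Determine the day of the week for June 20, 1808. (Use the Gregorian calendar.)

Monday

Doomsday rule: the anchor day for the 1800s is Friday. For year 08: 8÷12 = 0 r 8, and 8÷4 = 2, so 0+8+2 = 10.
Friday + 10 ≡ Monday — that's 1808's doomsday.
In June the doomsday date is Jun 6.
Jun 20 is 14 days after Jun 6; 14 mod 7 = 0, so Monday + 0 = Monday.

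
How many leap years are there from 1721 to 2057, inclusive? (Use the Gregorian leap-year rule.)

Multiples of 4 in [1721,2057]: 84.
Of those, multiples of 100: 3 (not leap unless ÷400).
Multiples of 400: 1.
Leap years = 84 − 3 + 1 = 82.

82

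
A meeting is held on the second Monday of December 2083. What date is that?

December 13, 2083

December 1, 2083 is a Wednesday.
The first Monday is therefore December 6 (5 days later).
The second Monday is 6 + 1×7 = December 13.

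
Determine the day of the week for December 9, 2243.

Doomsday rule: the anchor day for the 2200s is Friday. For year 43: 43÷12 = 3 r 7, and 7÷4 = 1, so 3+7+1 = 11.
Friday + 11 ≡ Tuesday — that's 2243's doomsday.
In December the doomsday date is Dec 12.
Dec 9 is 3 days before Dec 12; 3 mod 7 = 3, so Tuesday − 3 = Saturday.

Saturday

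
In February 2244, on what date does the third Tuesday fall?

February 1, 2244 is a Thursday.
The first Tuesday is therefore February 6 (5 days later).
The third Tuesday is 6 + 2×7 = February 20.

February 20, 2244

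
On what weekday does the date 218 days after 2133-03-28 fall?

First find the weekday of Mar 28, 2133. Doomsday rule: the anchor day for the 2100s is Sunday. For year 33: 33÷12 = 2 r 9, and 9÷4 = 2, so 2+9+2 = 13.
Sunday + 13 ≡ Saturday — that's 2133's doomsday.
In March the doomsday date is Mar 14.
Mar 28 is 14 days after Mar 14; 14 mod 7 = 0, so Saturday + 0 = Saturday.
218 mod 7 = 1, so 218 days after a Saturday is Saturday + 1 = Sunday.

Sunday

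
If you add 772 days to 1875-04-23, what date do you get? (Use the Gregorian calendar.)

+366 (one year; includes Feb 29, 1876) → Apr 23, 1876 (406 left).
+365 (one year) → Apr 23, 1877 (41 left).
Apr has 30 days: +8 → May 1, 1877 (33 left).
May has 31 days: +31 → Jun 1, 1877 (2 left).
+2 → Jun 3, 1877.

June 3, 1877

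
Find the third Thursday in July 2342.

July 16, 2342

July 1, 2342 is a Wednesday.
The first Thursday is therefore July 2 (1 days later).
The third Thursday is 2 + 2×7 = July 16.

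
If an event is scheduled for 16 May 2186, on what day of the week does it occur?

Doomsday rule: the anchor day for the 2100s is Sunday. For year 86: 86÷12 = 7 r 2, and 2÷4 = 0, so 7+2+0 = 9.
Sunday + 9 ≡ Tuesday — that's 2186's doomsday.
In May the doomsday date is May 9.
May 16 is 7 days after May 9; 7 mod 7 = 0, so Tuesday + 0 = Tuesday.

Tuesday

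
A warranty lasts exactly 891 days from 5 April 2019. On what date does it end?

+366 (one year; includes Feb 29, 2020) → Apr 5, 2020 (525 left).
+365 (one year) → Apr 5, 2021 (160 left).
Apr has 30 days: +26 → May 1, 2021 (134 left).
May has 31 days: +31 → Jun 1, 2021 (103 left).
Jun has 30 days: +30 → Jul 1, 2021 (73 left).
Jul has 31 days: +31 → Aug 1, 2021 (42 left).
Aug has 31 days: +31 → Sep 1, 2021 (11 left).
+11 → Sep 12, 2021.

September 12, 2021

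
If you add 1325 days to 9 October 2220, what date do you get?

May 26, 2224

+365 (one year) → Oct 9, 2221 (960 left).
+365 (one year) → Oct 9, 2222 (595 left).
+365 (one year) → Oct 9, 2223 (230 left).
Oct has 31 days: +23 → Nov 1, 2223 (207 left).
Nov has 30 days: +30 → Dec 1, 2223 (177 left).
Dec has 31 days: +31 → Jan 1, 2224 (146 left).
Jan has 31 days: +31 → Feb 1, 2224 (115 left).
Feb has 29 days: +29 → Mar 1, 2224 (86 left).
Mar has 31 days: +31 → Apr 1, 2224 (55 left).
Apr has 30 days: +30 → May 1, 2224 (25 left).
+25 → May 26, 2224.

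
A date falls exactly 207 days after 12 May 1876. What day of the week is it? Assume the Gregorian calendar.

First find the weekday of May 12, 1876. Doomsday rule: the anchor day for the 1800s is Friday. For year 76: 76÷12 = 6 r 4, and 4÷4 = 1, so 6+4+1 = 11.
Friday + 11 ≡ Tuesday — that's 1876's doomsday.
In May the doomsday date is May 9.
May 12 is 3 days after May 9; 3 mod 7 = 3, so Tuesday + 3 = Friday.
207 mod 7 = 4, so 207 days after a Friday is Friday + 4 = Tuesday.

Tuesday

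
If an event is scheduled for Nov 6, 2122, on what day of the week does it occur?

Friday

Doomsday rule: the anchor day for the 2100s is Sunday. For year 22: 22÷12 = 1 r 10, and 10÷4 = 2, so 1+10+2 = 13.
Sunday + 13 ≡ Saturday — that's 2122's doomsday.
In November the doomsday date is Nov 7.
Nov 6 is 1 day before Nov 7; 1 mod 7 = 1, so Saturday − 1 = Friday.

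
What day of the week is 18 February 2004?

Doomsday rule: the anchor day for the 2000s is Tuesday. For year 04: 4÷12 = 0 r 4, and 4÷4 = 1, so 0+4+1 = 5.
Tuesday + 5 ≡ Sunday — that's 2004's doomsday.
In February the doomsday date is Feb 29 (2004 is a leap year (divisible by 4)).
Feb 18 is 11 days before Feb 29; 11 mod 7 = 4, so Sunday − 4 = Wednesday.

Wednesday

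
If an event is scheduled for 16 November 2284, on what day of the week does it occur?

Doomsday rule: the anchor day for the 2200s is Friday. For year 84: 84÷12 = 7 r 0, and 0÷4 = 0, so 7+0+0 = 7.
Friday + 7 ≡ Friday — that's 2284's doomsday.
In November the doomsday date is Nov 7.
Nov 16 is 9 days after Nov 7; 9 mod 7 = 2, so Friday + 2 = Sunday.

Sunday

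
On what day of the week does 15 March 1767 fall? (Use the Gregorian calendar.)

Sunday

Doomsday rule: the anchor day for the 1700s is Sunday. For year 67: 67÷12 = 5 r 7, and 7÷4 = 1, so 5+7+1 = 13.
Sunday + 13 ≡ Saturday — that's 1767's doomsday.
In March the doomsday date is Mar 14.
Mar 15 is 1 day after Mar 14; 1 mod 7 = 1, so Saturday + 1 = Sunday.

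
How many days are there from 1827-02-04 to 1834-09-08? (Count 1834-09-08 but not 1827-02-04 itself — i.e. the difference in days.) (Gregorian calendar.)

2773

Feb 4, 1827 → Feb 4, 1828: 365 days.
Feb 4, 1828 → Feb 4, 1829: 366 days (Feb 29, 1828 is in that span).
Feb 4, 1829 → Feb 4, 1830: 365 days.
Feb 4, 1830 → Feb 4, 1831: 365 days.
Feb 4, 1831 → Feb 4, 1832: 365 days.
Feb 4, 1832 → Feb 4, 1833: 366 days (Feb 29, 1832 is in that span).
Feb 4, 1833 → Feb 4, 1834: 365 days.
Feb 4, 1834 → Mar 4, 1834: 28 days (February has 28).
Mar 4, 1834 → Apr 4, 1834: 31 days (March has 31).
Apr 4, 1834 → May 4, 1834: 30 days (April has 30).
May 4, 1834 → Jun 4, 1834: 31 days (May has 31).
Jun 4, 1834 → Jul 4, 1834: 30 days (June has 30).
Jul 4, 1834 → Aug 4, 1834: 31 days (July has 31).
Aug 4, 1834 → Sep 4, 1834: 31 days (August has 31).
Sep 4, 1834 → Sep 8, 1834: 4 days.
Total: 2773 days.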